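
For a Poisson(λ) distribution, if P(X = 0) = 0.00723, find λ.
λ = 4.9295

For a Poisson(λ) distribution, the PMF at 0 is:
P(X = 0) = λ^0 e^(-λ) / 0! = e^(-λ)

Given P(X = 0) = 0.00723:
e^(-λ) = 0.00723
-λ = ln(0.00723)
λ = -ln(0.00723) = 4.9295

Verification: e^(-4.9295) = 0.00723 ✓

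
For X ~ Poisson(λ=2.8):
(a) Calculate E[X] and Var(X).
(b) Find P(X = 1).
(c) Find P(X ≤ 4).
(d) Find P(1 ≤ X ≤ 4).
(a) E[X] = 2.8000, Var(X) = 2.8000
(b) P(X = 1) = 0.170268
(c) P(X ≤ 4) = 0.847676
(d) P(1 ≤ X ≤ 4) = 0.786866

We have X ~ Poisson(λ=2.8).

(a) Moments:
E[X] = 2.8000
Var(X) = 2.8000
σ = √Var(X) = 1.6733

(b) Point probability using PMF:
P(X = 1) = 0.170268

(c) Cumulative probability using CDF:
P(X ≤ 4) = F(4) = 0.847676

(d) Range probability:
P(1 ≤ X ≤ 4) = P(X ≤ 4) - P(X ≤ 0)
                   = F(4) - F(0)
                   = 0.847676 - 0.060810
                   = 0.786866

This means approximately 78.7% of outcomes fall in the interval [1, 4].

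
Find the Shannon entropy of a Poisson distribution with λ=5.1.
2.2148 nats

We have X ~ Poisson(λ=5.1).

The Shannon entropy measures the uncertainty or information content of the distribution.

For a Poisson distribution with λ=5.1:
H(X) = 2.2148 nats

(In bits, this would be 3.1952 bits.)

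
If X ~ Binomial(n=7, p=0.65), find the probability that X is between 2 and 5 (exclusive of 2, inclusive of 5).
0.710594

We have X ~ Binomial(n=7, p=0.65).

To find P(2 < X ≤ 5), we use:
P(2 < X ≤ 5) = P(X ≤ 5) - P(X ≤ 2)
                 = F(5) - F(2)
                 = 0.766201 - 0.055608
                 = 0.710594

So there's approximately a 71.1% chance that X falls in this range.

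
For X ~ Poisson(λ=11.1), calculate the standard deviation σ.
3.3317

We have X ~ Poisson(λ=11.1).

For a Poisson distribution with λ=11.1:
σ = √Var(X) = 3.3317

The standard deviation is the square root of the variance.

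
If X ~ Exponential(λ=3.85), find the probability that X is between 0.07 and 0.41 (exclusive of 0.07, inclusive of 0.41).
0.557477

We have X ~ Exponential(λ=3.85).

To find P(0.07 < X ≤ 0.41), we use:
P(0.07 < X ≤ 0.41) = P(X ≤ 0.41) - P(X ≤ 0.07)
                 = F(0.41) - F(0.07)
                 = 0.793716 - 0.236239
                 = 0.557477

So there's approximately a 55.7% chance that X falls in this range.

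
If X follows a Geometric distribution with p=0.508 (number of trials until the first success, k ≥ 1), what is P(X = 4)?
0.060501

We have X ~ Geometric(p=0.508) (number of trials until the first success, k ≥ 1).

For a Geometric distribution, the PMF gives us the probability of each outcome.

Using the PMF formula:
P(X = 4) = 0.060501

Rounded to 4 decimal places: 0.0605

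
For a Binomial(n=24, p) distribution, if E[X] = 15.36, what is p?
p = 0.64

For a Binomial(n, p) distribution:
E[X] = n × p

Given n = 24 and E[X] = 15.36:
15.36 = 24 × p
p = 15.36 / 24 = 0.64

Verification: Binomial(24, 0.64) has E[X] = 15.36 ✓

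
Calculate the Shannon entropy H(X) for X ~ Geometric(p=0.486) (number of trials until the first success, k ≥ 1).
1.4254 nats

We have X ~ Geometric(p=0.486) (number of trials until the first success, k ≥ 1).

The Shannon entropy measures the uncertainty or information content of the distribution.

For a Geometric distribution with p=0.486 (number of trials until the first success, k ≥ 1):
H(X) = 1.4254 nats

(In bits, this would be 2.0564 bits.)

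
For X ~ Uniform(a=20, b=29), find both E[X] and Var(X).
E[X] = 24.5000, Var(X) = 6.7500

We have X ~ Uniform(a=20, b=29).

For a Uniform distribution with a=20, b=29:

Expected value:
E[X] = 24.5000

Variance:
Var(X) = 6.7500

Standard deviation:
σ = √Var(X) = 2.5981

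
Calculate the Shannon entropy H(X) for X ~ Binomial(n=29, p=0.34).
2.3539 nats

We have X ~ Binomial(n=29, p=0.34).

The Shannon entropy measures the uncertainty or information content of the distribution.

For a Binomial distribution with n=29, p=0.34:
H(X) = 2.3539 nats

(In bits, this would be 3.3959 bits.)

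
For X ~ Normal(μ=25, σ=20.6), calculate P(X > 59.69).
0.046093

We have X ~ Normal(μ=25, σ=20.6).

P(X > 59.69) = 1 - P(X ≤ 59.69)
                = 1 - F(59.69)
                = 1 - 0.953907
                = 0.046093

So there's approximately a 4.6% chance that X exceeds 59.69.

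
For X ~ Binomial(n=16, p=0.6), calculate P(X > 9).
0.527174

We have X ~ Binomial(n=16, p=0.6).

P(X > 9) = 1 - P(X ≤ 9)
                = 1 - F(9)
                = 1 - 0.472826
                = 0.527174

So there's approximately a 52.7% chance that X exceeds 9.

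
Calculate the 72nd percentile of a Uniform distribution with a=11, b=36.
29.0000

We have X ~ Uniform(a=11, b=36).

We want to find x such that P(X ≤ x) = 0.72.

This is the 72nd percentile, which means 72% of values fall below this point.

Using the inverse CDF (quantile function):
x = F⁻¹(0.72) = 29.0000

Verification: P(X ≤ 29.0000) = 0.72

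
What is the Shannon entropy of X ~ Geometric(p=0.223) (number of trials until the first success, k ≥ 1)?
2.3797 nats

We have X ~ Geometric(p=0.223) (number of trials until the first success, k ≥ 1).

The Shannon entropy measures the uncertainty or information content of the distribution.

For a Geometric distribution with p=0.223 (number of trials until the first success, k ≥ 1):
H(X) = 2.3797 nats

(In bits, this would be 3.4332 bits.)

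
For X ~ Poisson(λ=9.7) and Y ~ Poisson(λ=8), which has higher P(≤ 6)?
Y has higher probability (P(Y ≤ 6) = 0.3134 > P(X ≤ 6) = 0.1502)

Compute P(≤ 6) for each distribution:

X ~ Poisson(λ=9.7):
P(X ≤ 6) = 0.1502

Y ~ Poisson(λ=8):
P(Y ≤ 6) = 0.3134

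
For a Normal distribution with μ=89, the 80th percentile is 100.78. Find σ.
σ = 13.9968

For X ~ Normal(μ, σ), the p-th percentile satisfies x = μ + z_p × σ,
where z_p = Φ⁻¹(p) is the standard normal quantile.

Step 1: z_{0.8} = Φ⁻¹(0.8) = 0.8416

Step 2: Solve for σ:
100.78 = 89 + 0.8416 × σ
σ = (100.78 - 89) / 0.8416
σ = 11.78 / 0.8416
σ = 13.9968

Verification: μ + z × σ = 89 + 0.8416 × 13.9968 = 100.78 ✓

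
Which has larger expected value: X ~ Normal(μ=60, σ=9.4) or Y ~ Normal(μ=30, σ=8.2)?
X has larger mean (60.0000 > 30.0000)

Compute the expected value for each distribution:

X ~ Normal(μ=60, σ=9.4):
E[X] = 60.0000

Y ~ Normal(μ=30, σ=8.2):
E[Y] = 30.0000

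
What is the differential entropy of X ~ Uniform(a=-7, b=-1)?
1.7918 nats

We have X ~ Uniform(a=-7, b=-1).

The differential entropy measures the uncertainty or information content of the distribution.

For a Uniform distribution with a=-7, b=-1:
h(X) = 1.7918 nats

(In bits, this would be 2.5850 bits.)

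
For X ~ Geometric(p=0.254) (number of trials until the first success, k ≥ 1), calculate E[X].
3.9370

We have X ~ Geometric(p=0.254) (number of trials until the first success, k ≥ 1).

For a Geometric distribution with p=0.254 (number of trials until the first success, k ≥ 1):
E[X] = 3.9370

This is the expected (average) value of X.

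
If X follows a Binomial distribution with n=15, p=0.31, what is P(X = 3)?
0.157865

We have X ~ Binomial(n=15, p=0.31).

For a Binomial distribution, the PMF gives us the probability of each outcome.

Using the PMF formula:
P(X = 3) = 0.157865

Rounded to 4 decimal places: 0.1579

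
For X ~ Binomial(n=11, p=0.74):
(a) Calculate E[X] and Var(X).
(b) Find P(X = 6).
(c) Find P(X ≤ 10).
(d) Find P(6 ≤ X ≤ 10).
(a) E[X] = 8.1400, Var(X) = 2.1164
(b) P(X = 6) = 0.090136
(c) P(X ≤ 10) = 0.963562
(d) P(6 ≤ X ≤ 10) = 0.922373

We have X ~ Binomial(n=11, p=0.74).

(a) Moments:
E[X] = 8.1400
Var(X) = 2.1164
σ = √Var(X) = 1.4548

(b) Point probability using PMF:
P(X = 6) = 0.090136

(c) Cumulative probability using CDF:
P(X ≤ 10) = F(10) = 0.963562

(d) Range probability:
P(6 ≤ X ≤ 10) = P(X ≤ 10) - P(X ≤ 5)
                   = F(10) - F(5)
                   = 0.963562 - 0.041189
                   = 0.922373

This means approximately 92.2% of outcomes fall in the interval [6, 10].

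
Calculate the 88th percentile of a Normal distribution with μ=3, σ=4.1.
7.8174

We have X ~ Normal(μ=3, σ=4.1).

We want to find x such that P(X ≤ x) = 0.88.

This is the 88th percentile, which means 88% of values fall below this point.

Using the inverse CDF (quantile function):
x = F⁻¹(0.88) = 7.8174

Verification: P(X ≤ 7.8174) = 0.88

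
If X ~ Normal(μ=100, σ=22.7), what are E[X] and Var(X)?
E[X] = 100.0000, Var(X) = 515.2900

We have X ~ Normal(μ=100, σ=22.7).

For a Normal distribution with μ=100, σ=22.7:

Expected value:
E[X] = 100.0000

Variance:
Var(X) = 515.2900

Standard deviation:
σ = √Var(X) = 22.7000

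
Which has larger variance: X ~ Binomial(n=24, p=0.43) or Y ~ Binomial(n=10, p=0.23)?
X has larger variance (5.8824 > 1.7710)

Compute the variance for each distribution:

X ~ Binomial(n=24, p=0.43):
Var(X) = 5.8824

Y ~ Binomial(n=10, p=0.23):
Var(Y) = 1.7710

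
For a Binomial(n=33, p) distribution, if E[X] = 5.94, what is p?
p = 0.18

For a Binomial(n, p) distribution:
E[X] = n × p

Given n = 33 and E[X] = 5.94:
5.94 = 33 × p
p = 5.94 / 33 = 0.18

Verification: Binomial(33, 0.18) has E[X] = 5.94 ✓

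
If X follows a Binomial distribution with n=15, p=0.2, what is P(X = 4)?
0.187604

We have X ~ Binomial(n=15, p=0.2).

For a Binomial distribution, the PMF gives us the probability of each outcome.

Using the PMF formula:
P(X = 4) = 0.187604

Rounded to 4 decimal places: 0.1876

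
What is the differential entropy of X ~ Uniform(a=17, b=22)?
1.6094 nats

We have X ~ Uniform(a=17, b=22).

The differential entropy measures the uncertainty or information content of the distribution.

For a Uniform distribution with a=17, b=22:
h(X) = 1.6094 nats

(In bits, this would be 2.3219 bits.)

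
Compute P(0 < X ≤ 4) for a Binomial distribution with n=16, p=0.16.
0.839738

We have X ~ Binomial(n=16, p=0.16).

To find P(0 < X ≤ 4), we use:
P(0 < X ≤ 4) = P(X ≤ 4) - P(X ≤ 0)
                 = F(4) - F(0)
                 = 0.901180 - 0.061442
                 = 0.839738

So there's approximately a 84.0% chance that X falls in this range.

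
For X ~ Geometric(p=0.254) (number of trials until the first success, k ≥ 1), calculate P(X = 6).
0.058685

We have X ~ Geometric(p=0.254) (number of trials until the first success, k ≥ 1).

For a Geometric distribution, the PMF gives us the probability of each outcome.

Using the PMF formula:
P(X = 6) = 0.058685

Rounded to 4 decimal places: 0.0587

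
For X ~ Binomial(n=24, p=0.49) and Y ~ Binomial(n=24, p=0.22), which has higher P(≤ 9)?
Y has higher probability (P(Y ≤ 9) = 0.9758 > P(X ≤ 9) = 0.1783)

Compute P(≤ 9) for each distribution:

X ~ Binomial(n=24, p=0.49):
P(X ≤ 9) = 0.1783

Y ~ Binomial(n=24, p=0.22):
P(Y ≤ 9) = 0.9758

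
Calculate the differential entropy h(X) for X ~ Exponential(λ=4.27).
-0.4516 nats

We have X ~ Exponential(λ=4.27).

The differential entropy measures the uncertainty or information content of the distribution.

For an Exponential distribution with λ=4.27:
h(X) = -0.4516 nats

(In bits, this would be -0.6515 bits.)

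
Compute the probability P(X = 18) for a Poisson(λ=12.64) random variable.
0.034326

We have X ~ Poisson(λ=12.64).

For a Poisson distribution, the PMF gives us the probability of each outcome.

Using the PMF formula:
P(X = 18) = 0.034326

Rounded to 4 decimal places: 0.0343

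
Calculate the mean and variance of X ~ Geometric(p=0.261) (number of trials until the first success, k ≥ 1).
E[X] = 3.8314, Var(X) = 10.8483

We have X ~ Geometric(p=0.261) (number of trials until the first success, k ≥ 1).

For a Geometric distribution with p=0.261 (number of trials until the first success, k ≥ 1):

Expected value:
E[X] = 3.8314

Variance:
Var(X) = 10.8483

Standard deviation:
σ = √Var(X) = 3.2937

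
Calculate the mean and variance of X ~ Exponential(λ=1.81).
E[X] = 0.5525, Var(X) = 0.3052

We have X ~ Exponential(λ=1.81).

For an Exponential distribution with λ=1.81:

Expected value:
E[X] = 0.5525

Variance:
Var(X) = 0.3052

Standard deviation:
σ = √Var(X) = 0.5525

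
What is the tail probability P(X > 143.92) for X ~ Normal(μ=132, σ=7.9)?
0.065667

We have X ~ Normal(μ=132, σ=7.9).

P(X > 143.92) = 1 - P(X ≤ 143.92)
                = 1 - F(143.92)
                = 1 - 0.934333
                = 0.065667

So there's approximately a 6.6% chance that X exceeds 143.92.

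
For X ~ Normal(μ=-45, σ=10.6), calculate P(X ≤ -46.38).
0.448209

We have X ~ Normal(μ=-45, σ=10.6).

The CDF gives us P(X ≤ k).

Using the CDF:
P(X ≤ -46.38) = 0.448209

This means there's approximately a 44.8% chance that X is at most -46.38.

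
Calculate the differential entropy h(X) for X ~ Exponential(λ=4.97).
-0.6034 nats

We have X ~ Exponential(λ=4.97).

The differential entropy measures the uncertainty or information content of the distribution.

For an Exponential distribution with λ=4.97:
h(X) = -0.6034 nats

(In bits, this would be -0.8706 bits.)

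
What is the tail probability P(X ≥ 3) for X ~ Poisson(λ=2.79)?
0.528159

We have X ~ Poisson(λ=2.79).

For discrete distributions, P(X ≥ 3) = 1 - P(X ≤ 2).

P(X ≤ 2) = 0.471841
P(X ≥ 3) = 1 - 0.471841 = 0.528159

So there's approximately a 52.8% chance that X is at least 3.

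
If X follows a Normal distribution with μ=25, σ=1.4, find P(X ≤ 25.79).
0.713720

We have X ~ Normal(μ=25, σ=1.4).

The CDF gives us P(X ≤ k).

Using the CDF:
P(X ≤ 25.79) = 0.713720

This means there's approximately a 71.4% chance that X is at most 25.79.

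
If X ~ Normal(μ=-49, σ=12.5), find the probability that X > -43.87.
0.340756

We have X ~ Normal(μ=-49, σ=12.5).

P(X > -43.87) = 1 - P(X ≤ -43.87)
                = 1 - F(-43.87)
                = 1 - 0.659244
                = 0.340756

So there's approximately a 34.1% chance that X exceeds -43.87.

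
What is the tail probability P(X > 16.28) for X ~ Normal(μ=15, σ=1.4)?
0.180283

We have X ~ Normal(μ=15, σ=1.4).

P(X > 16.28) = 1 - P(X ≤ 16.28)
                = 1 - F(16.28)
                = 1 - 0.819717
                = 0.180283

So there's approximately a 18.0% chance that X exceeds 16.28.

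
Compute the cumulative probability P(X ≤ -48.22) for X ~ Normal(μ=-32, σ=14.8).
0.136551

We have X ~ Normal(μ=-32, σ=14.8).

The CDF gives us P(X ≤ k).

Using the CDF:
P(X ≤ -48.22) = 0.136551

This means there's approximately a 13.7% chance that X is at most -48.22.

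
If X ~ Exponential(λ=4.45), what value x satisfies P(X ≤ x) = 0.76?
0.3207

We have X ~ Exponential(λ=4.45).

We want to find x such that P(X ≤ x) = 0.76.

This is the 76th percentile, which means 76% of values fall below this point.

Using the inverse CDF (quantile function):
x = F⁻¹(0.76) = 0.3207

Verification: P(X ≤ 0.3207) = 0.76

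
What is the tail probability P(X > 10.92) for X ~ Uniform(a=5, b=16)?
0.461818

We have X ~ Uniform(a=5, b=16).

P(X > 10.92) = 1 - P(X ≤ 10.92)
                = 1 - F(10.92)
                = 1 - 0.538182
                = 0.461818

So there's approximately a 46.2% chance that X exceeds 10.92.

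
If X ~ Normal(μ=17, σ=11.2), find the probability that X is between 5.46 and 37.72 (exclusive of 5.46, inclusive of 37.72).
0.816422

We have X ~ Normal(μ=17, σ=11.2).

To find P(5.46 < X ≤ 37.72), we use:
P(5.46 < X ≤ 37.72) = P(X ≤ 37.72) - P(X ≤ 5.46)
                 = F(37.72) - F(5.46)
                 = 0.967843 - 0.151421
                 = 0.816422

So there's approximately a 81.6% chance that X falls in this range.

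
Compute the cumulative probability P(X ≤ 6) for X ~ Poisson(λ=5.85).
0.630381

We have X ~ Poisson(λ=5.85).

The CDF gives us P(X ≤ k).

Using the CDF:
P(X ≤ 6) = 0.630381

This means there's approximately a 63.0% chance that X is at most 6.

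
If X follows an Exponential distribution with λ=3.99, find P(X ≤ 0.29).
0.685603

We have X ~ Exponential(λ=3.99).

The CDF gives us P(X ≤ k).

Using the CDF:
P(X ≤ 0.29) = 0.685603

This means there's approximately a 68.6% chance that X is at most 0.29.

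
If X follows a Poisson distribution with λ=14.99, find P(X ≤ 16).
0.665083

We have X ~ Poisson(λ=14.99).

The CDF gives us P(X ≤ k).

Using the CDF:
P(X ≤ 16) = 0.665083

This means there's approximately a 66.5% chance that X is at most 16.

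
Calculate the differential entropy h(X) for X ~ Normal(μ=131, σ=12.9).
3.9762 nats

We have X ~ Normal(μ=131, σ=12.9).

The differential entropy measures the uncertainty or information content of the distribution.

For a Normal distribution with μ=131, σ=12.9:
h(X) = 3.9762 nats

(In bits, this would be 5.7364 bits.)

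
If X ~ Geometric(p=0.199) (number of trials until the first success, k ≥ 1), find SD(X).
4.4974

We have X ~ Geometric(p=0.199) (number of trials until the first success, k ≥ 1).

For a Geometric distribution with p=0.199 (number of trials until the first success, k ≥ 1):
σ = √Var(X) = 4.4974

The standard deviation is the square root of the variance.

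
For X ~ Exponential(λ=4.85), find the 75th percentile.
0.2858

We have X ~ Exponential(λ=4.85).

We want to find x such that P(X ≤ x) = 0.75.

This is the 75th percentile, which means 75% of values fall below this point.

Using the inverse CDF (quantile function):
x = F⁻¹(0.75) = 0.2858

Verification: P(X ≤ 0.2858) = 0.75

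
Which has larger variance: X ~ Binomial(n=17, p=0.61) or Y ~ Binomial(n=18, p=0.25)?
X has larger variance (4.0443 > 3.3750)

Compute the variance for each distribution:

X ~ Binomial(n=17, p=0.61):
Var(X) = 4.0443

Y ~ Binomial(n=18, p=0.25):
Var(Y) = 3.3750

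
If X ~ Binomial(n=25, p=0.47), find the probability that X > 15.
0.066317

We have X ~ Binomial(n=25, p=0.47).

P(X > 15) = 1 - P(X ≤ 15)
                = 1 - F(15)
                = 1 - 0.933683
                = 0.066317

So there's approximately a 6.6% chance that X exceeds 15.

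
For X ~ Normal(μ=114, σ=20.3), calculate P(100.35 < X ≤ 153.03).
0.722078

We have X ~ Normal(μ=114, σ=20.3).

To find P(100.35 < X ≤ 153.03), we use:
P(100.35 < X ≤ 153.03) = P(X ≤ 153.03) - P(X ≤ 100.35)
                 = F(153.03) - F(100.35)
                 = 0.972739 - 0.250660
                 = 0.722078

So there's approximately a 72.2% chance that X falls in this range.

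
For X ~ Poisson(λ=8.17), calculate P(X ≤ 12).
0.927671

We have X ~ Poisson(λ=8.17).

The CDF gives us P(X ≤ k).

Using the CDF:
P(X ≤ 12) = 0.927671

This means there's approximately a 92.8% chance that X is at most 12.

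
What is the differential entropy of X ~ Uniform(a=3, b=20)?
2.8332 nats

We have X ~ Uniform(a=3, b=20).

The differential entropy measures the uncertainty or information content of the distribution.

For a Uniform distribution with a=3, b=20:
h(X) = 2.8332 nats

(In bits, this would be 4.0875 bits.)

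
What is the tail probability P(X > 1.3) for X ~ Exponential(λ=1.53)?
0.136832

We have X ~ Exponential(λ=1.53).

P(X > 1.3) = 1 - P(X ≤ 1.3)
                = 1 - F(1.3)
                = 1 - 0.863168
                = 0.136832

So there's approximately a 13.7% chance that X exceeds 1.3.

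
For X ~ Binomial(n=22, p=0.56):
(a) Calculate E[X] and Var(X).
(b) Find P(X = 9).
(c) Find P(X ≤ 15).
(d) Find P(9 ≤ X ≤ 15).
(a) E[X] = 12.3200, Var(X) = 5.4208
(b) P(X = 9) = 0.062417
(c) P(X ≤ 15) = 0.915943
(d) P(9 ≤ X ≤ 15) = 0.865078

We have X ~ Binomial(n=22, p=0.56).

(a) Moments:
E[X] = 12.3200
Var(X) = 5.4208
σ = √Var(X) = 2.3283

(b) Point probability using PMF:
P(X = 9) = 0.062417

(c) Cumulative probability using CDF:
P(X ≤ 15) = F(15) = 0.915943

(d) Range probability:
P(9 ≤ X ≤ 15) = P(X ≤ 15) - P(X ≤ 8)
                   = F(15) - F(8)
                   = 0.915943 - 0.050865
                   = 0.865078

This means approximately 86.5% of outcomes fall in the interval [9, 15].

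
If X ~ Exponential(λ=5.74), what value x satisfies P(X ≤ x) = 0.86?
0.3425

We have X ~ Exponential(λ=5.74).

We want to find x such that P(X ≤ x) = 0.86.

This is the 86th percentile, which means 86% of values fall below this point.

Using the inverse CDF (quantile function):
x = F⁻¹(0.86) = 0.3425

Verification: P(X ≤ 0.3425) = 0.86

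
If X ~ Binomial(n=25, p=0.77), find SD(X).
2.1042

We have X ~ Binomial(n=25, p=0.77).

For a Binomial distribution with n=25, p=0.77:
σ = √Var(X) = 2.1042

The standard deviation is the square root of the variance.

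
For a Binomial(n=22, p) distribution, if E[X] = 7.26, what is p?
p = 0.33

For a Binomial(n, p) distribution:
E[X] = n × p

Given n = 22 and E[X] = 7.26:
7.26 = 22 × p
p = 7.26 / 22 = 0.33

Verification: Binomial(22, 0.33) has E[X] = 7.26 ✓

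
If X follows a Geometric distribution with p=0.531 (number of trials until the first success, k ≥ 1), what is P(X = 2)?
0.249039

We have X ~ Geometric(p=0.531) (number of trials until the first success, k ≥ 1).

For a Geometric distribution, the PMF gives us the probability of each outcome.

Using the PMF formula:
P(X = 2) = 0.249039

Rounded to 4 decimal places: 0.2490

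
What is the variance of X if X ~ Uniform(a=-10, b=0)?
8.3333

We have X ~ Uniform(a=-10, b=0).

For a Uniform distribution with a=-10, b=0:
Var(X) = 8.3333

The variance measures the spread of the distribution around the mean.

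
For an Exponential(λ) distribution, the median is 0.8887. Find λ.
λ = 0.7800

For X ~ Exponential(λ), the CDF is F(x) = 1 - e^(-λx).
The median m satisfies F(m) = 0.5:
1 - e^(-λm) = 0.5
e^(-λm) = 0.5
λm = ln(2)
m = ln(2) / λ

Given m = 0.8887:
λ = ln(2) / 0.8887 = 0.693147 / 0.8887 = 0.7800

Verification: ln(2) / 0.7800 = 0.8887 ✓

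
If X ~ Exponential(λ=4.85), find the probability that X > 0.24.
0.312235

We have X ~ Exponential(λ=4.85).

P(X > 0.24) = 1 - P(X ≤ 0.24)
                = 1 - F(0.24)
                = 1 - 0.687765
                = 0.312235

So there's approximately a 31.2% chance that X exceeds 0.24.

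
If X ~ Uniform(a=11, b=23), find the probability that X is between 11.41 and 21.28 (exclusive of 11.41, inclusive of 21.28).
0.822500

We have X ~ Uniform(a=11, b=23).

To find P(11.41 < X ≤ 21.28), we use:
P(11.41 < X ≤ 21.28) = P(X ≤ 21.28) - P(X ≤ 11.41)
                 = F(21.28) - F(11.41)
                 = 0.856667 - 0.034167
                 = 0.822500

So there's approximately a 82.3% chance that X falls in this range.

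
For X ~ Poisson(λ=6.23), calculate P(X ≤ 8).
0.822602

We have X ~ Poisson(λ=6.23).

The CDF gives us P(X ≤ k).

Using the CDF:
P(X ≤ 8) = 0.822602

This means there's approximately a 82.3% chance that X is at most 8.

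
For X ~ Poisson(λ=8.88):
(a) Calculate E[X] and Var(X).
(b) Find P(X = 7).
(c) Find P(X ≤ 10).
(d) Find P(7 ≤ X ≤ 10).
(a) E[X] = 8.8800, Var(X) = 8.8800
(b) P(X = 7) = 0.120206
(c) P(X ≤ 10) = 0.720119
(d) P(7 ≤ X ≤ 10) = 0.502188

We have X ~ Poisson(λ=8.88).

(a) Moments:
E[X] = 8.8800
Var(X) = 8.8800
σ = √Var(X) = 2.9799

(b) Point probability using PMF:
P(X = 7) = 0.120206

(c) Cumulative probability using CDF:
P(X ≤ 10) = F(10) = 0.720119

(d) Range probability:
P(7 ≤ X ≤ 10) = P(X ≤ 10) - P(X ≤ 6)
                   = F(10) - F(6)
                   = 0.720119 - 0.217931
                   = 0.502188

This means approximately 50.2% of outcomes fall in the interval [7, 10].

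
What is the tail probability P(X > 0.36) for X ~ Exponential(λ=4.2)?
0.220469

We have X ~ Exponential(λ=4.2).

P(X > 0.36) = 1 - P(X ≤ 0.36)
                = 1 - F(0.36)
                = 1 - 0.779531
                = 0.220469

So there's approximately a 22.0% chance that X exceeds 0.36.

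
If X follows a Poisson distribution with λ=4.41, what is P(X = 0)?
0.012155

We have X ~ Poisson(λ=4.41).

For a Poisson distribution, the PMF gives us the probability of each outcome.

Using the PMF formula:
P(X = 0) = 0.012155

Rounded to 4 decimal places: 0.0122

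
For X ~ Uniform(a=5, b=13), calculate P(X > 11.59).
0.176250

We have X ~ Uniform(a=5, b=13).

P(X > 11.59) = 1 - P(X ≤ 11.59)
                = 1 - F(11.59)
                = 1 - 0.823750
                = 0.176250

So there's approximately a 17.6% chance that X exceeds 11.59.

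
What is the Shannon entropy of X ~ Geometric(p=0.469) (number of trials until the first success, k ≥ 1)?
1.4738 nats

We have X ~ Geometric(p=0.469) (number of trials until the first success, k ≥ 1).

The Shannon entropy measures the uncertainty or information content of the distribution.

For a Geometric distribution with p=0.469 (number of trials until the first success, k ≥ 1):
H(X) = 1.4738 nats

(In bits, this would be 2.1263 bits.)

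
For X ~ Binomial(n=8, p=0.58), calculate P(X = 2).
0.051702

We have X ~ Binomial(n=8, p=0.58).

For a Binomial distribution, the PMF gives us the probability of each outcome.

Using the PMF formula:
P(X = 2) = 0.051702

Rounded to 4 decimal places: 0.0517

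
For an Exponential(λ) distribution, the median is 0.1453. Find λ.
λ = 4.7705

For X ~ Exponential(λ), the CDF is F(x) = 1 - e^(-λx).
The median m satisfies F(m) = 0.5:
1 - e^(-λm) = 0.5
e^(-λm) = 0.5
λm = ln(2)
m = ln(2) / λ

Given m = 0.1453:
λ = ln(2) / 0.1453 = 0.693147 / 0.1453 = 4.7705

Verification: ln(2) / 4.7705 = 0.1453 ✓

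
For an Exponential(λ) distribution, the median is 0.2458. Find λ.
λ = 2.8200

For X ~ Exponential(λ), the CDF is F(x) = 1 - e^(-λx).
The median m satisfies F(m) = 0.5:
1 - e^(-λm) = 0.5
e^(-λm) = 0.5
λm = ln(2)
m = ln(2) / λ

Given m = 0.2458:
λ = ln(2) / 0.2458 = 0.693147 / 0.2458 = 2.8200

Verification: ln(2) / 2.8200 = 0.2458 ✓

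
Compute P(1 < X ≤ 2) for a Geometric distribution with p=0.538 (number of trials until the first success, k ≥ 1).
0.248556

We have X ~ Geometric(p=0.538) (number of trials until the first success, k ≥ 1).

To find P(1 < X ≤ 2), we use:
P(1 < X ≤ 2) = P(X ≤ 2) - P(X ≤ 1)
                 = F(2) - F(1)
                 = 0.786556 - 0.538000
                 = 0.248556

So there's approximately a 24.9% chance that X falls in this range.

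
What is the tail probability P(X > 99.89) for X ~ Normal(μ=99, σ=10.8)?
0.467161

We have X ~ Normal(μ=99, σ=10.8).

P(X > 99.89) = 1 - P(X ≤ 99.89)
                = 1 - F(99.89)
                = 1 - 0.532839
                = 0.467161

So there's approximately a 46.7% chance that X exceeds 99.89.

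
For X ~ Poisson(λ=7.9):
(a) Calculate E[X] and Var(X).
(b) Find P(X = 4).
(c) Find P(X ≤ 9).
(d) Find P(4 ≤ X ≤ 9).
(a) E[X] = 7.9000, Var(X) = 7.9000
(b) P(X = 4) = 0.060169
(c) P(X ≤ 9) = 0.728952
(d) P(4 ≤ X ≤ 9) = 0.683618

We have X ~ Poisson(λ=7.9).

(a) Moments:
E[X] = 7.9000
Var(X) = 7.9000
σ = √Var(X) = 2.8107

(b) Point probability using PMF:
P(X = 4) = 0.060169

(c) Cumulative probability using CDF:
P(X ≤ 9) = F(9) = 0.728952

(d) Range probability:
P(4 ≤ X ≤ 9) = P(X ≤ 9) - P(X ≤ 3)
                   = F(9) - F(3)
                   = 0.728952 - 0.045334
                   = 0.683618

This means approximately 68.4% of outcomes fall in the interval [4, 9].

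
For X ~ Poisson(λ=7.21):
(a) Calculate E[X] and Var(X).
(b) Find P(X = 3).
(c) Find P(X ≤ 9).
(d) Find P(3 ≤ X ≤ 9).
(a) E[X] = 7.2100, Var(X) = 7.2100
(b) P(X = 3) = 0.046173
(c) P(X ≤ 9) = 0.808579
(d) P(3 ≤ X ≤ 9) = 0.783298

We have X ~ Poisson(λ=7.21).

(a) Moments:
E[X] = 7.2100
Var(X) = 7.2100
σ = √Var(X) = 2.6851

(b) Point probability using PMF:
P(X = 3) = 0.046173

(c) Cumulative probability using CDF:
P(X ≤ 9) = F(9) = 0.808579

(d) Range probability:
P(3 ≤ X ≤ 9) = P(X ≤ 9) - P(X ≤ 2)
                   = F(9) - F(2)
                   = 0.808579 - 0.025281
                   = 0.783298

This means approximately 78.3% of outcomes fall in the interval [3, 9].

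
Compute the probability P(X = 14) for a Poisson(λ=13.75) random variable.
0.105750

We have X ~ Poisson(λ=13.75).

For a Poisson distribution, the PMF gives us the probability of each outcome.

Using the PMF formula:
P(X = 14) = 0.105750

Rounded to 4 decimal places: 0.1057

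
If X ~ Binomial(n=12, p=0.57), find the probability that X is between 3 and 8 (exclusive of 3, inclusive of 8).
0.807112

We have X ~ Binomial(n=12, p=0.57).

To find P(3 < X ≤ 8), we use:
P(3 < X ≤ 8) = P(X ≤ 8) - P(X ≤ 3)
                 = F(8) - F(3)
                 = 0.832898 - 0.025787
                 = 0.807112

So there's approximately a 80.7% chance that X falls in this range.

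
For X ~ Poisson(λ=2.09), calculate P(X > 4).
0.061138

We have X ~ Poisson(λ=2.09).

P(X > 4) = 1 - P(X ≤ 4)
                = 1 - F(4)
                = 1 - 0.938862
                = 0.061138

So there's approximately a 6.1% chance that X exceeds 4.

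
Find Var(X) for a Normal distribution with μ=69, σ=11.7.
136.8900

We have X ~ Normal(μ=69, σ=11.7).

For a Normal distribution with μ=69, σ=11.7:
Var(X) = 136.8900

The variance measures the spread of the distribution around the mean.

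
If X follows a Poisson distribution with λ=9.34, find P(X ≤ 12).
0.849652

We have X ~ Poisson(λ=9.34).

The CDF gives us P(X ≤ k).

Using the CDF:
P(X ≤ 12) = 0.849652

This means there's approximately a 85.0% chance that X is at most 12.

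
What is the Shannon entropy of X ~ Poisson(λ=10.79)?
2.6001 nats

We have X ~ Poisson(λ=10.79).

The Shannon entropy measures the uncertainty or information content of the distribution.

For a Poisson distribution with λ=10.79:
H(X) = 2.6001 nats

(In bits, this would be 3.7512 bits.)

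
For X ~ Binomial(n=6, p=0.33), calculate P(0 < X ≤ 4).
0.892518

We have X ~ Binomial(n=6, p=0.33).

To find P(0 < X ≤ 4), we use:
P(0 < X ≤ 4) = P(X ≤ 4) - P(X ≤ 0)
                 = F(4) - F(0)
                 = 0.982976 - 0.090458
                 = 0.892518

So there's approximately a 89.3% chance that X falls in this range.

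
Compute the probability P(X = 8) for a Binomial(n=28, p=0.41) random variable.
0.064835

We have X ~ Binomial(n=28, p=0.41).

For a Binomial distribution, the PMF gives us the probability of each outcome.

Using the PMF formula:
P(X = 8) = 0.064835

Rounded to 4 decimal places: 0.0648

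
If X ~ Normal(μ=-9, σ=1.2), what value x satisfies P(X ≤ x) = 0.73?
-8.2646

We have X ~ Normal(μ=-9, σ=1.2).

We want to find x such that P(X ≤ x) = 0.73.

This is the 73rd percentile, which means 73% of values fall below this point.

Using the inverse CDF (quantile function):
x = F⁻¹(0.73) = -8.2646

Verification: P(X ≤ -8.2646) = 0.73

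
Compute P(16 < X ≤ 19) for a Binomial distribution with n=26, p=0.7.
0.473968

We have X ~ Binomial(n=26, p=0.7).

To find P(16 < X ≤ 19), we use:
P(16 < X ≤ 19) = P(X ≤ 19) - P(X ≤ 16)
                 = F(19) - F(16)
                 = 0.703495 - 0.229527
                 = 0.473968

So there's approximately a 47.4% chance that X falls in this range.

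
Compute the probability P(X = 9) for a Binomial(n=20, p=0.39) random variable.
0.152551

We have X ~ Binomial(n=20, p=0.39).

For a Binomial distribution, the PMF gives us the probability of each outcome.

Using the PMF formula:
P(X = 9) = 0.152551

Rounded to 4 decimal places: 0.1526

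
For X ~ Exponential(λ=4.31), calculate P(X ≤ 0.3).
0.725554

We have X ~ Exponential(λ=4.31).

The CDF gives us P(X ≤ k).

Using the CDF:
P(X ≤ 0.3) = 0.725554

This means there's approximately a 72.6% chance that X is at most 0.3.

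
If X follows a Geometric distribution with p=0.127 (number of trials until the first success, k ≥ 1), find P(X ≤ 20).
0.933887

We have X ~ Geometric(p=0.127) (number of trials until the first success, k ≥ 1).

The CDF gives us P(X ≤ k).

Using the CDF:
P(X ≤ 20) = 0.933887

This means there's approximately a 93.4% chance that X is at most 20.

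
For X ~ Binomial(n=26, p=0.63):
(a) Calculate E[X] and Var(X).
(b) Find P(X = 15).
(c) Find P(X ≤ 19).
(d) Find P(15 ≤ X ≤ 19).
(a) E[X] = 16.3800, Var(X) = 6.0606
(b) P(X = 15) = 0.134366
(c) P(X ≤ 19) = 0.900058
(d) P(15 ≤ X ≤ 19) = 0.679476

We have X ~ Binomial(n=26, p=0.63).

(a) Moments:
E[X] = 16.3800
Var(X) = 6.0606
σ = √Var(X) = 2.4618

(b) Point probability using PMF:
P(X = 15) = 0.134366

(c) Cumulative probability using CDF:
P(X ≤ 19) = F(19) = 0.900058

(d) Range probability:
P(15 ≤ X ≤ 19) = P(X ≤ 19) - P(X ≤ 14)
                   = F(19) - F(14)
                   = 0.900058 - 0.220582
                   = 0.679476

This means approximately 67.9% of outcomes fall in the interval [15, 19].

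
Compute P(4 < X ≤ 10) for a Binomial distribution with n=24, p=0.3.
0.814688

We have X ~ Binomial(n=24, p=0.3).

To find P(4 < X ≤ 10), we use:
P(4 < X ≤ 10) = P(X ≤ 10) - P(X ≤ 4)
                 = F(10) - F(4)
                 = 0.925764 - 0.111075
                 = 0.814688

So there's approximately a 81.5% chance that X falls in this range.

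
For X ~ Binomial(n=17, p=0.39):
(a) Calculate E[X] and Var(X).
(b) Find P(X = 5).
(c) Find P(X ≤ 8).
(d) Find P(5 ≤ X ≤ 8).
(a) E[X] = 6.6300, Var(X) = 4.0443
(b) P(X = 5) = 0.148194
(c) P(X ≤ 8) = 0.824334
(d) P(5 ≤ X ≤ 8) = 0.680220

We have X ~ Binomial(n=17, p=0.39).

(a) Moments:
E[X] = 6.6300
Var(X) = 4.0443
σ = √Var(X) = 2.0110

(b) Point probability using PMF:
P(X = 5) = 0.148194

(c) Cumulative probability using CDF:
P(X ≤ 8) = F(8) = 0.824334

(d) Range probability:
P(5 ≤ X ≤ 8) = P(X ≤ 8) - P(X ≤ 4)
                   = F(8) - F(4)
                   = 0.824334 - 0.144114
                   = 0.680220

This means approximately 68.0% of outcomes fall in the interval [5, 8].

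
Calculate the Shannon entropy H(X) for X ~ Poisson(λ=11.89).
2.6494 nats

We have X ~ Poisson(λ=11.89).

The Shannon entropy measures the uncertainty or information content of the distribution.

For a Poisson distribution with λ=11.89:
H(X) = 2.6494 nats

(In bits, this would be 3.8223 bits.)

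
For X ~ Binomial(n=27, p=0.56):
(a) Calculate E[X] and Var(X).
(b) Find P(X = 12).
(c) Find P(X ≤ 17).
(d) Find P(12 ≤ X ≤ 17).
(a) E[X] = 15.1200, Var(X) = 6.6528
(b) P(X = 12) = 0.074164
(c) P(X ≤ 17) = 0.821466
(d) P(12 ≤ X ≤ 17) = 0.740727

We have X ~ Binomial(n=27, p=0.56).

(a) Moments:
E[X] = 15.1200
Var(X) = 6.6528
σ = √Var(X) = 2.5793

(b) Point probability using PMF:
P(X = 12) = 0.074164

(c) Cumulative probability using CDF:
P(X ≤ 17) = F(17) = 0.821466

(d) Range probability:
P(12 ≤ X ≤ 17) = P(X ≤ 17) - P(X ≤ 11)
                   = F(17) - F(11)
                   = 0.821466 - 0.080739
                   = 0.740727

This means approximately 74.1% of outcomes fall in the interval [12, 17].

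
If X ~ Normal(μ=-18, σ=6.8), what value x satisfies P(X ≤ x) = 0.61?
-16.1006

We have X ~ Normal(μ=-18, σ=6.8).

We want to find x such that P(X ≤ x) = 0.61.

This is the 61st percentile, which means 61% of values fall below this point.

Using the inverse CDF (quantile function):
x = F⁻¹(0.61) = -16.1006

Verification: P(X ≤ -16.1006) = 0.61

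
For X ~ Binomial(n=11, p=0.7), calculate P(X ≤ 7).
0.430438

We have X ~ Binomial(n=11, p=0.7).

The CDF gives us P(X ≤ k).

Using the CDF:
P(X ≤ 7) = 0.430438

This means there's approximately a 43.0% chance that X is at most 7.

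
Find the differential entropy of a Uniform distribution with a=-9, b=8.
2.8332 nats

We have X ~ Uniform(a=-9, b=8).

The differential entropy measures the uncertainty or information content of the distribution.

For a Uniform distribution with a=-9, b=8:
h(X) = 2.8332 nats

(In bits, this would be 4.0875 bits.)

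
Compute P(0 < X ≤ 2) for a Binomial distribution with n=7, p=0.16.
0.618285

We have X ~ Binomial(n=7, p=0.16).

To find P(0 < X ≤ 2), we use:
P(0 < X ≤ 2) = P(X ≤ 2) - P(X ≤ 0)
                 = F(2) - F(0)
                 = 0.913375 - 0.295090
                 = 0.618285

So there's approximately a 61.8% chance that X falls in this range.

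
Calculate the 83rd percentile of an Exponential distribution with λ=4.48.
0.3955

We have X ~ Exponential(λ=4.48).

We want to find x such that P(X ≤ x) = 0.83.

This is the 83rd percentile, which means 83% of values fall below this point.

Using the inverse CDF (quantile function):
x = F⁻¹(0.83) = 0.3955

Verification: P(X ≤ 0.3955) = 0.83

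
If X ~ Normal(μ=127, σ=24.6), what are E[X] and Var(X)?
E[X] = 127.0000, Var(X) = 605.1600

We have X ~ Normal(μ=127, σ=24.6).

For a Normal distribution with μ=127, σ=24.6:

Expected value:
E[X] = 127.0000

Variance:
Var(X) = 605.1600

Standard deviation:
σ = √Var(X) = 24.6000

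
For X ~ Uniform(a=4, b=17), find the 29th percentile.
7.7700

We have X ~ Uniform(a=4, b=17).

We want to find x such that P(X ≤ x) = 0.29.

This is the 29th percentile, which means 29% of values fall below this point.

Using the inverse CDF (quantile function):
x = F⁻¹(0.29) = 7.7700

Verification: P(X ≤ 7.7700) = 0.29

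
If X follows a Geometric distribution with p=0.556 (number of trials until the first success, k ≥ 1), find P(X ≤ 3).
0.912472

We have X ~ Geometric(p=0.556) (number of trials until the first success, k ≥ 1).

The CDF gives us P(X ≤ k).

Using the CDF:
P(X ≤ 3) = 0.912472

This means there's approximately a 91.2% chance that X is at most 3.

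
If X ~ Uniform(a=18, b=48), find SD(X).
8.6603

We have X ~ Uniform(a=18, b=48).

For a Uniform distribution with a=18, b=48:
σ = √Var(X) = 8.6603

The standard deviation is the square root of the variance.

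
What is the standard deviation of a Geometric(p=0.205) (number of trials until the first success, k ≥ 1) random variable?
4.3494

We have X ~ Geometric(p=0.205) (number of trials until the first success, k ≥ 1).

For a Geometric distribution with p=0.205 (number of trials until the first success, k ≥ 1):
σ = √Var(X) = 4.3494

The standard deviation is the square root of the variance.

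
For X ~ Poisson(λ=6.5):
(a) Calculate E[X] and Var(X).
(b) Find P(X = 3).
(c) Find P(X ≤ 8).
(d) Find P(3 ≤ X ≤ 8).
(a) E[X] = 6.5000, Var(X) = 6.5000
(b) P(X = 3) = 0.068814
(c) P(X ≤ 8) = 0.791573
(d) P(3 ≤ X ≤ 8) = 0.748537

We have X ~ Poisson(λ=6.5).

(a) Moments:
E[X] = 6.5000
Var(X) = 6.5000
σ = √Var(X) = 2.5495

(b) Point probability using PMF:
P(X = 3) = 0.068814

(c) Cumulative probability using CDF:
P(X ≤ 8) = F(8) = 0.791573

(d) Range probability:
P(3 ≤ X ≤ 8) = P(X ≤ 8) - P(X ≤ 2)
                   = F(8) - F(2)
                   = 0.791573 - 0.043036
                   = 0.748537

This means approximately 74.9% of outcomes fall in the interval [3, 8].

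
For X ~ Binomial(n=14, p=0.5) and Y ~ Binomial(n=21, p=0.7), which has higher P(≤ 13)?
X has higher probability (P(X ≤ 13) = 0.9999 > P(Y ≤ 13) = 0.2770)

Compute P(≤ 13) for each distribution:

X ~ Binomial(n=14, p=0.5):
P(X ≤ 13) = 0.9999

Y ~ Binomial(n=21, p=0.7):
P(Y ≤ 13) = 0.2770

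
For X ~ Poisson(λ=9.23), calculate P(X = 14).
0.036633

We have X ~ Poisson(λ=9.23).

For a Poisson distribution, the PMF gives us the probability of each outcome.

Using the PMF formula:
P(X = 14) = 0.036633

Rounded to 4 decimal places: 0.0366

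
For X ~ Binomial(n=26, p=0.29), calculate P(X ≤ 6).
0.336097

We have X ~ Binomial(n=26, p=0.29).

The CDF gives us P(X ≤ k).

Using the CDF:
P(X ≤ 6) = 0.336097

This means there's approximately a 33.6% chance that X is at most 6.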